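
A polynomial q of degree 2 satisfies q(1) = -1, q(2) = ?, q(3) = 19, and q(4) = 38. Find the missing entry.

6

On equispaced nodes a degree-2 polynomial has vanishing third forward difference, so
  - q(1) + 3·q(2) - 3·q(3) + q(4) = 0.
Substituting the known values and solving for q(2):
  3·q(2) = 18
  q(2) = 6.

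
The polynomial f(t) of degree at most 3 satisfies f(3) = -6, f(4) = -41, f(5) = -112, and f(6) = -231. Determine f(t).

f(t) = -2t^3 + 6t^2 - 3t + 3

Write f(t) = at^3 + bt^2 + ct + d. Substituting each data point gives a linear system:
  27a + 9b + 3c + d = -6
  64a + 16b + 4c + d = -41
  125a + 25b + 5c + d = -112
  216a + 36b + 6c + d = -231
Solving the system yields a = -2, b = 6, c = -3, d = 3.
So f(t) = -2t^3 + 6t^2 - 3t + 3.
Check: f(4) = -41. ✓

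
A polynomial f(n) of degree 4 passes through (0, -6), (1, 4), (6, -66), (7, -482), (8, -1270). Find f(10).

Using the Lagrange interpolation formula with nodes 0, 1, 6, 7, 8:
  L_0(n) = (n - 1)(n - 6)(n - 7)(n - 8) / 336
  L_1(n) = n(n - 6)(n - 7)(n - 8) / -210
  L_2(n) = n(n - 1)(n - 7)(n - 8) / 60
  L_3(n) = n(n - 1)(n - 6)(n - 8) / -42
  L_4(n) = n(n - 1)(n - 6)(n - 7) / 112
Then f(n) = -6·L_0(n) + 4·L_1(n) - 66·L_2(n) - 482·L_3(n) - 1270·L_4(n).
Expanding and collecting terms gives f(n) = -n^4 + 5n^3 + 4n^2 + 2n - 6.
Evaluating at n = 10: f(10) = -4586.

-4586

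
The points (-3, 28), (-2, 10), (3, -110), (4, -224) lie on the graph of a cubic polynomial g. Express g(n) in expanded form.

Write g(n) = an^3 + bn^2 + cn + d. Substituting each data point gives a linear system:
  -27a + 9b - 3c + d = 28
  -8a + 4b - 2c + d = 10
  27a + 9b + 3c + d = -110
  64a + 16b + 4c + d = -224
Solving the system yields a = -2, b = -5, c = -5, d = 4.
So g(n) = -2n^3 - 5n^2 - 5n + 4.
Check: g(4) = -224. ✓

g(n) = -2n^3 - 5n^2 - 5n + 4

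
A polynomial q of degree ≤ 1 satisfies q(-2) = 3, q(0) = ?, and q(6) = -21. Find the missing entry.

-3

The 2 known points determine the degree-1 polynomial uniquely.
Write q(t) = at + b. Substituting each data point gives a linear system:
  -2a + b = 3
  6a + b = -21
Solving the system yields a = -3, b = -3.
So q(t) = -3t - 3.
Then q(0) = -3.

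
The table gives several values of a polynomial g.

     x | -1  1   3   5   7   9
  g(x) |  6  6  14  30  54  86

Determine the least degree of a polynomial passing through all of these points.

2

Forward differences of the values at x = -1, 1, 3, 5, 7, 9:
  g  : 6  6  14  30  54  86
  Δ  : 0  8  16  24  32
  Δ^2: 8  8  8  8
  Δ^3: 0  0  0
  Δ^4: 0  0
  Δ^5: 0
The second differences are constant (8) and nonzero, while all higher differences vanish, so the minimal degree is 2.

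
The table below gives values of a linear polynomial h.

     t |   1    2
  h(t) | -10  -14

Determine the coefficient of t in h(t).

Write h(t) = at + b. Substituting each data point gives a linear system:
  a + b = -10
  2a + b = -14
Solving the system yields a = -4, b = -6.
So h(t) = -4t - 6.
The leading coefficient is -4.

-4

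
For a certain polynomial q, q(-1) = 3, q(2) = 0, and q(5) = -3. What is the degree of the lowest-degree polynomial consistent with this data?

1

Forward differences of the values at n = -1, 2, 5:
  q  : 3  0  -3
  Δ  : -3  -3
  Δ^2: 0
The first differences are constant (-3) and nonzero, while all higher differences vanish, so the minimal degree is 1.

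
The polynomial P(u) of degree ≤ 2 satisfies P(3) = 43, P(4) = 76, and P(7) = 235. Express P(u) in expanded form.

Using the Lagrange interpolation formula with nodes 3, 4, 7:
  L_0(u) = (u - 4)(u - 7) / 4
  L_1(u) = (u - 3)(u - 7) / -3
  L_2(u) = (u - 3)(u - 4) / 12
Then P(u) = 43·L_0(u) + 76·L_1(u) + 235·L_2(u).
Expanding and collecting terms gives P(u) = 5u² - 2u + 4.
Check: P(7) = 235. ✓

P(u) = 5u^2 - 2u + 4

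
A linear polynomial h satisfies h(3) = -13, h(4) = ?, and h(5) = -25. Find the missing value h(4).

The 2 known points determine the degree-1 polynomial uniquely.
Write h(t) = at + b. Substituting each data point gives a linear system:
  3a + b = -13
  5a + b = -25
Solving the system yields a = -6, b = 5.
So h(t) = -6t + 5.
Then h(4) = -19.

-19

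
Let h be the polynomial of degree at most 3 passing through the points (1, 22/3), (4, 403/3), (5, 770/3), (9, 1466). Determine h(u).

h(u) = 2u^3 + (1/3)u + 5

Write h(u) = au^3 + bu^2 + cu + d. Substituting each data point gives a linear system:
  a + b + c + d = 22/3
  64a + 16b + 4c + d = 403/3
  125a + 25b + 5c + d = 770/3
  729a + 81b + 9c + d = 1466
Solving the system yields a = 2, b = 0, c = 1/3, d = 5.
So h(u) = 2u³ + (1/3)u + 5.
Check: h(1) = 22/3. ✓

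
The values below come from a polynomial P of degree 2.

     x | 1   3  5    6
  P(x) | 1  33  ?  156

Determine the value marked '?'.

105

The 3 known points determine the degree-2 polynomial uniquely.
Write P(x) = ax^2 + bx + c. Substituting each data point gives a linear system:
  a + b + c = 1
  9a + 3b + c = 33
  36a + 6b + c = 156
Solving the system yields a = 5, b = -4, c = 0.
So P(x) = 5x^2 - 4x.
Then P(5) = 105.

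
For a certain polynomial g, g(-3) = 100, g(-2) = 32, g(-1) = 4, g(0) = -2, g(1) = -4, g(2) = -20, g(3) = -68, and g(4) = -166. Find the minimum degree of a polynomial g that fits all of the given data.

Forward differences of the values at u = -3, -2, -1, 0, 1, 2, 3, 4:
  g  : 100  32  4  -2  -4  -20  -68  -166
  Δ  : -68  -28  -6  -2  -16  -48  -98
  Δ^2: 40  22  4  -14  -32  -50
  Δ^3: -18  -18  -18  -18  -18
  Δ^4: 0  0  0  0
  Δ^5: 0  0  0
  Δ^6: 0  0
  Δ^7: 0
The third differences are constant (-18) and nonzero, while all higher differences vanish, so the minimal degree is 3.

3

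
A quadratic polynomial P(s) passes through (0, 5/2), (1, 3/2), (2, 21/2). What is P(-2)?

Using the Lagrange interpolation formula with nodes 0, 1, 2:
  L_0(s) = (s - 1)(s - 2) / 2
  L_1(s) = s(s - 2) / -1
  L_2(s) = s(s - 1) / 2
Then P(s) = 5/2·L_0(s) + 3/2·L_1(s) + 21/2·L_2(s).
Expanding and collecting terms gives P(s) = 5s² - 6s + 5/2.
Evaluating at s = -2: P(-2) = 69/2.

69/2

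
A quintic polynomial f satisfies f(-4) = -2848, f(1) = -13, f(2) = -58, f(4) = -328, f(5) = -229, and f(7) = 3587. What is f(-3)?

-853

Using the Lagrange interpolation formula with nodes -4, 1, 2, 4, 5, 7:
  L_0(n) = (n - 1)(n - 2)(n - 4)(n - 5)(n - 7) / -23760
  L_1(n) = (n + 4)(n - 2)(n - 4)(n - 5)(n - 7) / 360
  L_2(n) = (n + 4)(n - 1)(n - 4)(n - 5)(n - 7) / -180
  L_3(n) = (n + 4)(n - 1)(n - 2)(n - 5)(n - 7) / 144
  L_4(n) = (n + 4)(n - 1)(n - 2)(n - 4)(n - 7) / -216
  L_5(n) = (n + 4)(n - 1)(n - 2)(n - 4)(n - 5) / 1980
Then f(n) = -2848·L_0(n) - 13·L_1(n) - 58·L_2(n) - 328·L_3(n) - 229·L_4(n) + 3587·L_5(n).
Expanding and collecting terms gives f(n) = n^5 - 6n^4 + 4n^3 - 3n^2 - 5n - 4.
Evaluating at n = -3: f(-3) = -853.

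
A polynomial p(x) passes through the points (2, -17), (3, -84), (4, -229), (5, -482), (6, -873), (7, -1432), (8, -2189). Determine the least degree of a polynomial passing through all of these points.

Forward differences of the values at x = 2, 3, 4, 5, 6, 7, 8:
  p  : -17  -84  -229  -482  -873  -1432  -2189
  Δ  : -67  -145  -253  -391  -559  -757
  Δ^2: -78  -108  -138  -168  -198
  Δ^3: -30  -30  -30  -30
  Δ^4: 0  0  0
  Δ^5: 0  0
  Δ^6: 0
The third differences are constant (-30) and nonzero, while all higher differences vanish, so the minimal degree is 3.

3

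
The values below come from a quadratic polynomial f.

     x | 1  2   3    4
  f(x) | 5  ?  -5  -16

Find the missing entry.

The 3 known points determine the degree-2 polynomial uniquely.
Write f(x) = ax^2 + bx + c. Substituting each data point gives a linear system:
  a + b + c = 5
  9a + 3b + c = -5
  16a + 4b + c = -16
Solving the system yields a = -2, b = 3, c = 4.
So f(x) = -2x^2 + 3x + 4.
Then f(2) = 2.

2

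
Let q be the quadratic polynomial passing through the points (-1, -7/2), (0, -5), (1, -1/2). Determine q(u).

Using the Lagrange interpolation formula with nodes -1, 0, 1:
  L_0(u) = u(u - 1) / 2
  L_1(u) = (u + 1)(u - 1) / -1
  L_2(u) = (u + 1)u / 2
Then q(u) = -7/2·L_0(u) - 5·L_1(u) - 1/2·L_2(u).
Expanding and collecting terms gives q(u) = 3u² + (3/2)u - 5.
Check: q(1) = -1/2. ✓

q(u) = 3u^2 + (3/2)u - 5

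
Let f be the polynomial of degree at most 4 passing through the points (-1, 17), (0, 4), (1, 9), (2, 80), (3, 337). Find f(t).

f(t) = 3t^4 + 2t^3 + 6t^2 - 6t + 4

Write f(t) = at^4 + bt^3 + ct^2 + dt + e. Substituting each data point gives a linear system:
  a - b + c - d + e = 17
  e = 4
  a + b + c + d + e = 9
  16a + 8b + 4c + 2d + e = 80
  81a + 27b + 9c + 3d + e = 337
Solving the system yields a = 3, b = 2, c = 6, d = -6, e = 4.
So f(t) = 3t^4 + 2t^3 + 6t^2 - 6t + 4.
Check: f(2) = 80. ✓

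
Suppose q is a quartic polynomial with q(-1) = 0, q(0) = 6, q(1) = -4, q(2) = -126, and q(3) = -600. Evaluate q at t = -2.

-70

Forward differences of the values at t = -1, 0, 1, 2, 3:
  q  : 0  6  -4  -126  -600
  Δ  : 6  -10  -122  -474
  Δ^2: -16  -112  -352
  Δ^3: -96  -240
  Δ^4: -144
The fourth differences are constant, confirming degree 4.
Interpolating (Newton forward form) and evaluating at t = -2 gives q(-2) = -70.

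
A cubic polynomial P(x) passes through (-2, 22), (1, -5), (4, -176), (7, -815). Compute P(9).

Write P(x) = ax^3 + bx^2 + cx + d. Substituting each data point gives a linear system:
  -8a + 4b - 2c + d = 22
  a + b + c + d = -5
  64a + 16b + 4c + d = -176
  343a + 49b + 7c + d = -815
Solving the system yields a = -2, b = -2, c = -5, d = 4.
So P(x) = -2x^3 - 2x^2 - 5x + 4.
Then P(9) = -1661.

-1661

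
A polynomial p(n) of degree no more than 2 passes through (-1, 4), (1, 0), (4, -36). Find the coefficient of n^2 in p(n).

-2

Write p(n) = an^2 + bn + c. Substituting each data point gives a linear system:
  a - b + c = 4
  a + b + c = 0
  16a + 4b + c = -36
Solving the system yields a = -2, b = -2, c = 4.
So p(n) = -2n^2 - 2n + 4.
The leading coefficient is -2.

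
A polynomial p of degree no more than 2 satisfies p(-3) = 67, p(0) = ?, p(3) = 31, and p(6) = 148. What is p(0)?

4

On equispaced nodes a degree-2 polynomial has vanishing third forward difference, so
  - p(-3) + 3·p(0) - 3·p(3) + p(6) = 0.
Substituting the known values and solving for p(0):
  3·p(0) = 12
  p(0) = 4.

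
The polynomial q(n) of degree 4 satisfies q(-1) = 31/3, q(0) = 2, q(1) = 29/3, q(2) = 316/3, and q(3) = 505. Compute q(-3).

507

Using the Lagrange interpolation formula with nodes -1, 0, 1, 2, 3:
  L_0(n) = n(n - 1)(n - 2)(n - 3) / 24
  L_1(n) = (n + 1)(n - 1)(n - 2)(n - 3) / -6
  L_2(n) = (n + 1)n(n - 2)(n - 3) / 4
  L_3(n) = (n + 1)n(n - 1)(n - 3) / -6
  L_4(n) = (n + 1)n(n - 1)(n - 2) / 24
Then q(n) = 31/3·L_0(n) + 2·L_1(n) + 29/3·L_2(n) + 316/3·L_3(n) + 505·L_4(n).
Expanding and collecting terms gives q(n) = 6n⁴ + 2n² - (1/3)n + 2.
Evaluating at n = -3: q(-3) = 507.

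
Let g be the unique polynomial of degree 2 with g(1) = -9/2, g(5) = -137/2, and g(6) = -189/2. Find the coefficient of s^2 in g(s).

Write g(s) = as^2 + bs + c. Substituting each data point gives a linear system:
  a + b + c = -9/2
  25a + 5b + c = -137/2
  36a + 6b + c = -189/2
Solving the system yields a = -2, b = -4, c = 3/2.
So g(s) = -2s^2 - 4s + 3/2.
The leading coefficient is -2.

-2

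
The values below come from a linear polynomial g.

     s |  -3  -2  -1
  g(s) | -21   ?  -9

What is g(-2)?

-15

The 2 known points determine the degree-1 polynomial uniquely.
Write g(s) = as + b. Substituting each data point gives a linear system:
  -3a + b = -21
  -a + b = -9
Solving the system yields a = 6, b = -3.
So g(s) = 6s - 3.
Then g(-2) = -15.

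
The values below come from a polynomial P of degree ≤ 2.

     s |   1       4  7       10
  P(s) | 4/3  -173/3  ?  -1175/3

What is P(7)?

On equispaced nodes a degree-2 polynomial has vanishing third forward difference, so
  - P(1) + 3·P(4) - 3·P(7) + P(10) = 0.
Substituting the known values and solving for P(7):
  -3·P(7) = 566
  P(7) = -566/3.

-566/3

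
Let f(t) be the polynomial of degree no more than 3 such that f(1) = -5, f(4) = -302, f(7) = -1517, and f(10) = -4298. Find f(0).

Using the Lagrange interpolation formula with nodes 1, 4, 7, 10:
  L_0(t) = (t - 4)(t - 7)(t - 10) / -162
  L_1(t) = (t - 1)(t - 7)(t - 10) / 54
  L_2(t) = (t - 1)(t - 4)(t - 10) / -54
  L_3(t) = (t - 1)(t - 4)(t - 7) / 162
Then f(t) = -5·L_0(t) - 302·L_1(t) - 1517·L_2(t) - 4298·L_3(t).
Expanding and collecting terms gives f(t) = -4t³ - 3t² + 2.
Evaluating at t = 0: f(0) = 2.

2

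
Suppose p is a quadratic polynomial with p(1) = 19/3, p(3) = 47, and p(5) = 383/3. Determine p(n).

p(n) = 5n^2 + (1/3)n + 1

Using the Lagrange interpolation formula with nodes 1, 3, 5:
  L_0(n) = (n - 3)(n - 5) / 8
  L_1(n) = (n - 1)(n - 5) / -4
  L_2(n) = (n - 1)(n - 3) / 8
Then p(n) = 19/3·L_0(n) + 47·L_1(n) + 383/3·L_2(n).
Expanding and collecting terms gives p(n) = 5n² + (1/3)n + 1.
Check: p(3) = 47. ✓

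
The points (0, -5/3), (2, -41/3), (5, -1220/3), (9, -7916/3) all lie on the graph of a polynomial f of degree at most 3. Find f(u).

f(u) = -4u^3 + 3u^2 + 4u - 5/3

Using the Lagrange interpolation formula with nodes 0, 2, 5, 9:
  L_0(u) = (u - 2)(u - 5)(u - 9) / -90
  L_1(u) = u(u - 5)(u - 9) / 42
  L_2(u) = u(u - 2)(u - 9) / -60
  L_3(u) = u(u - 2)(u - 5) / 252
Then f(u) = -5/3·L_0(u) - 41/3·L_1(u) - 1220/3·L_2(u) - 7916/3·L_3(u).
Expanding and collecting terms gives f(u) = -4u³ + 3u² + 4u - 5/3.
Check: f(0) = -5/3. ✓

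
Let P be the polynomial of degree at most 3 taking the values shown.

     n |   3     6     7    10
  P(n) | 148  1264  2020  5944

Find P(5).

724

Write P(n) = an^3 + bn^2 + cn + d. Substituting each data point gives a linear system:
  27a + 9b + 3c + d = 148
  216a + 36b + 6c + d = 1264
  343a + 49b + 7c + d = 2020
  1000a + 100b + 10c + d = 5944
Solving the system yields a = 6, b = 0, c = -6, d = 4.
So P(n) = 6n³ - 6n + 4.
Then P(5) = 724.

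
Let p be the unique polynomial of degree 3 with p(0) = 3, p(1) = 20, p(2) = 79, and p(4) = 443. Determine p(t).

p(t) = 5t^3 + 6t^2 + 6t + 3

Using the Lagrange interpolation formula with nodes 0, 1, 2, 4:
  L_0(t) = (t - 1)(t - 2)(t - 4) / -8
  L_1(t) = t(t - 2)(t - 4) / 3
  L_2(t) = t(t - 1)(t - 4) / -4
  L_3(t) = t(t - 1)(t - 2) / 24
Then p(t) = 3·L_0(t) + 20·L_1(t) + 79·L_2(t) + 443·L_3(t).
Expanding and collecting terms gives p(t) = 5t³ + 6t² + 6t + 3.
Check: p(4) = 443. ✓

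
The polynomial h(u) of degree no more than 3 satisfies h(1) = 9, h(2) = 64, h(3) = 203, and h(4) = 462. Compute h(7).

Forward differences of the values at u = 1, 2, 3, 4:
  h  : 9  64  203  462
  Δ  : 55  139  259
  Δ^2: 84  120
  Δ^3: 36
The third differences are constant, confirming degree 3.
Interpolating (Newton forward form) and evaluating at u = 7 gives h(7) = 2319.

2319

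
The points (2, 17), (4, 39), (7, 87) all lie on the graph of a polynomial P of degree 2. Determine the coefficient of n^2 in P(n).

Write P(n) = an^2 + bn + c. Substituting each data point gives a linear system:
  4a + 2b + c = 17
  16a + 4b + c = 39
  49a + 7b + c = 87
Solving the system yields a = 1, b = 5, c = 3.
So P(n) = n^2 + 5n + 3.
The leading coefficient is 1.

1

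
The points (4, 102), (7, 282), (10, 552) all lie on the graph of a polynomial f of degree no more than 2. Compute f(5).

152

Using the Lagrange interpolation formula with nodes 4, 7, 10:
  L_0(x) = (x - 7)(x - 10) / 18
  L_1(x) = (x - 4)(x - 10) / -9
  L_2(x) = (x - 4)(x - 7) / 18
Then f(x) = 102·L_0(x) + 282·L_1(x) + 552·L_2(x).
Expanding and collecting terms gives f(x) = 5x² + 5x + 2.
Evaluating at x = 5: f(5) = 152.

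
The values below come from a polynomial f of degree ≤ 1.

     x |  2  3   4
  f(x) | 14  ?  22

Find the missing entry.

18

On equispaced nodes a degree-1 polynomial has vanishing second forward difference, so
  f(2) - 2·f(3) + f(4) = 0.
Substituting the known values and solving for f(3):
  -2·f(3) = -36
  f(3) = 18.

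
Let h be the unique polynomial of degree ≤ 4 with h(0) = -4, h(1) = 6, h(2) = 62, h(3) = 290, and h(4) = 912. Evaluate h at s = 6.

Using the Lagrange interpolation formula with nodes 0, 1, 2, 3, 4:
  L_0(s) = (s - 1)(s - 2)(s - 3)(s - 4) / 24
  L_1(s) = s(s - 2)(s - 3)(s - 4) / -6
  L_2(s) = s(s - 1)(s - 3)(s - 4) / 4
  L_3(s) = s(s - 1)(s - 2)(s - 4) / -6
  L_4(s) = s(s - 1)(s - 2)(s - 3) / 24
Then h(s) = -4·L_0(s) + 6·L_1(s) + 62·L_2(s) + 290·L_3(s) + 912·L_4(s).
Expanding and collecting terms gives h(s) = 4s⁴ - 3s³ + 4s² + 5s - 4.
Evaluating at s = 6: h(6) = 4706.

4706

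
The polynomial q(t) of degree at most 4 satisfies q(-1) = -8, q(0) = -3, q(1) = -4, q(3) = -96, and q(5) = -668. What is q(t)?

Write q(t) = at^4 + bt^3 + ct^2 + dt + e. Substituting each data point gives a linear system:
  a - b + c - d + e = -8
  e = -3
  a + b + c + d + e = -4
  81a + 27b + 9c + 3d + e = -96
  625a + 125b + 25c + 5d + e = -668
Solving the system yields a = -1, b = 0, c = -2, d = 2, e = -3.
So q(t) = -t⁴ - 2t² + 2t - 3.
Check: q(5) = -668. ✓

q(t) = -t^4 - 2t^2 + 2t - 3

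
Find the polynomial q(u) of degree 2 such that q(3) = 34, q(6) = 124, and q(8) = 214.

q(u) = 3u^2 + 3u - 2

Write q(u) = au^2 + bu + c. Substituting each data point gives a linear system:
  9a + 3b + c = 34
  36a + 6b + c = 124
  64a + 8b + c = 214
Solving the system yields a = 3, b = 3, c = -2.
So q(u) = 3u² + 3u - 2.
Check: q(3) = 34. ✓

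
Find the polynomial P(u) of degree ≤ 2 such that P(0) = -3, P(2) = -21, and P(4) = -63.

Write P(u) = au^2 + bu + c. Substituting each data point gives a linear system:
  c = -3
  4a + 2b + c = -21
  16a + 4b + c = -63
Solving the system yields a = -3, b = -3, c = -3.
So P(u) = -3u^2 - 3u - 3.
Check: P(0) = -3. ✓

P(u) = -3u^2 - 3u - 3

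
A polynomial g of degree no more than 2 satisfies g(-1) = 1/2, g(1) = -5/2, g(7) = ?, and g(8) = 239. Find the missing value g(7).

361/2

The 3 known points determine the degree-2 polynomial uniquely.
Write g(n) = an^2 + bn + c. Substituting each data point gives a linear system:
  a - b + c = 1/2
  a + b + c = -5/2
  64a + 8b + c = 239
Solving the system yields a = 4, b = -3/2, c = -5.
So g(n) = 4n² - (3/2)n - 5.
Then g(7) = 361/2.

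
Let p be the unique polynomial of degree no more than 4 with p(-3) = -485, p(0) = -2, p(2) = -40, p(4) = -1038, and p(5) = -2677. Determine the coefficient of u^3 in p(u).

3

Write p(u) = au^4 + bu^3 + cu^2 + du + e. Substituting each data point gives a linear system:
  81a - 27b + 9c - 3d + e = -485
  e = -2
  16a + 8b + 4c + 2d + e = -40
  256a + 64b + 16c + 4d + e = -1038
  625a + 125b + 25c + 5d + e = -2677
Solving the system yields a = -5, b = 3, c = 2, d = 5, e = -2.
So p(u) = -5u⁴ + 3u³ + 2u² + 5u - 2.
The coefficient of u^3 is 3.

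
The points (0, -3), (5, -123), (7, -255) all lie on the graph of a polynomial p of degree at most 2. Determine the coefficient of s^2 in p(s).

Write p(s) = as^2 + bs + c. Substituting each data point gives a linear system:
  c = -3
  25a + 5b + c = -123
  49a + 7b + c = -255
Solving the system yields a = -6, b = 6, c = -3.
So p(s) = -6s² + 6s - 3.
The leading coefficient is -6.

-6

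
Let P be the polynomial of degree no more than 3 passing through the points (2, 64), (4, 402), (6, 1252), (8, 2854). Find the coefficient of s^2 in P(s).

4

Write P(s) = as^3 + bs^2 + cs + d. Substituting each data point gives a linear system:
  8a + 4b + 2c + d = 64
  64a + 16b + 4c + d = 402
  216a + 36b + 6c + d = 1252
  512a + 64b + 8c + d = 2854
Solving the system yields a = 5, b = 4, c = 5, d = -2.
So P(s) = 5s^3 + 4s^2 + 5s - 2.
The coefficient of s^2 is 4.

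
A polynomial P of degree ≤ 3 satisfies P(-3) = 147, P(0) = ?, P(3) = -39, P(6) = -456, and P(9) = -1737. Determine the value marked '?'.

0

On equispaced nodes a degree-3 polynomial has vanishing fourth forward difference, so
  P(-3) - 4·P(0) + 6·P(3) - 4·P(6) + P(9) = 0.
Substituting the known values and solving for P(0):
  -4·P(0) = 0
  P(0) = 0.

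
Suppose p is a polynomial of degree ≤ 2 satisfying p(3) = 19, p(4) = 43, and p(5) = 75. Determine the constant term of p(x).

Write p(x) = ax^2 + bx + c. Substituting each data point gives a linear system:
  9a + 3b + c = 19
  16a + 4b + c = 43
  25a + 5b + c = 75
Solving the system yields a = 4, b = -4, c = -5.
So p(x) = 4x² - 4x - 5.
The constant term is -5.

-5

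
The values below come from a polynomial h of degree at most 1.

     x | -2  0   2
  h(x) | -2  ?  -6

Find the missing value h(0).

-4

The 2 known points determine the degree-1 polynomial uniquely.
Write h(x) = ax + b. Substituting each data point gives a linear system:
  -2a + b = -2
  2a + b = -6
Solving the system yields a = -1, b = -4.
So h(x) = -x - 4.
Then h(0) = -4.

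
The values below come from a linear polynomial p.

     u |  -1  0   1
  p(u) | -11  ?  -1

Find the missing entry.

-6

The 2 known points determine the degree-1 polynomial uniquely.
Write p(u) = au + b. Substituting each data point gives a linear system:
  -a + b = -11
  a + b = -1
Solving the system yields a = 5, b = -6.
So p(u) = 5u - 6.
Then p(0) = -6.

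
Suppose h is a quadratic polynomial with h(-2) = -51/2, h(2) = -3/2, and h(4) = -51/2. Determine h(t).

h(t) = -3t^2 + 6t - 3/2

Using the Lagrange interpolation formula with nodes -2, 2, 4:
  L_0(t) = (t - 2)(t - 4) / 24
  L_1(t) = (t + 2)(t - 4) / -8
  L_2(t) = (t + 2)(t - 2) / 12
Then h(t) = -51/2·L_0(t) - 3/2·L_1(t) - 51/2·L_2(t).
Expanding and collecting terms gives h(t) = -3t² + 6t - 3/2.
Check: h(2) = -3/2. ✓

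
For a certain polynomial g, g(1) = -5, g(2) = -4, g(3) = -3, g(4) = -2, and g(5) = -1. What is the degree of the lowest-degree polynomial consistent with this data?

Forward differences of the values at x = 1, 2, 3, 4, 5:
  g  : -5  -4  -3  -2  -1
  Δ  : 1  1  1  1
  Δ^2: 0  0  0
  Δ^3: 0  0
  Δ^4: 0
The first differences are constant (1) and nonzero, while all higher differences vanish, so the minimal degree is 1.

1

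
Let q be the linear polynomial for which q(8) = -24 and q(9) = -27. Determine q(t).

Using the Lagrange interpolation formula with nodes 8, 9:
  L_0(t) = (t - 9) / -1
  L_1(t) = (t - 8) / 1
Then q(t) = -24·L_0(t) - 27·L_1(t).
Expanding and collecting terms gives q(t) = -3t.
Check: q(8) = -24. ✓

q(t) = -3t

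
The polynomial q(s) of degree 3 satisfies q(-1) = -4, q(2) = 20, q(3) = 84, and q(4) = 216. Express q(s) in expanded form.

q(s) = 4s^3 - 2s^2 - 2s

Write q(s) = as^3 + bs^2 + cs + d. Substituting each data point gives a linear system:
  -a + b - c + d = -4
  8a + 4b + 2c + d = 20
  27a + 9b + 3c + d = 84
  64a + 16b + 4c + d = 216
Solving the system yields a = 4, b = -2, c = -2, d = 0.
So q(s) = 4s^3 - 2s^2 - 2s.
Check: q(4) = 216. ✓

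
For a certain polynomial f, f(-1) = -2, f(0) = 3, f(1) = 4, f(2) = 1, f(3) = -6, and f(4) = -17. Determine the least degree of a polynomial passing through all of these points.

2

Forward differences of the values at s = -1, 0, 1, 2, 3, 4:
  f  : -2  3  4  1  -6  -17
  Δ  : 5  1  -3  -7  -11
  Δ^2: -4  -4  -4  -4
  Δ^3: 0  0  0
  Δ^4: 0  0
  Δ^5: 0
The second differences are constant (-4) and nonzero, while all higher differences vanish, so the minimal degree is 2.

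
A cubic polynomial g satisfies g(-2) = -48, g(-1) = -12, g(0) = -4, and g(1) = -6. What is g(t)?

g(t) = 3t^3 - 5t^2 - 4

Using the Lagrange interpolation formula with nodes -2, -1, 0, 1:
  L_0(t) = (t + 1)t(t - 1) / -6
  L_1(t) = (t + 2)t(t - 1) / 2
  L_2(t) = (t + 2)(t + 1)(t - 1) / -2
  L_3(t) = (t + 2)(t + 1)t / 6
Then g(t) = -48·L_0(t) - 12·L_1(t) - 4·L_2(t) - 6·L_3(t).
Expanding and collecting terms gives g(t) = 3t^3 - 5t^2 - 4.
Check: g(-2) = -48. ✓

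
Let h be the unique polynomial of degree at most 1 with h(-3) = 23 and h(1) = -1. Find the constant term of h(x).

Write h(x) = ax + b. Substituting each data point gives a linear system:
  -3a + b = 23
  a + b = -1
Solving the system yields a = -6, b = 5.
So h(x) = -6x + 5.
The constant term is 5.

5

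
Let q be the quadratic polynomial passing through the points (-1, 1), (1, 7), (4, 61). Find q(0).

Using the Lagrange interpolation formula with nodes -1, 1, 4:
  L_0(n) = (n - 1)(n - 4) / 10
  L_1(n) = (n + 1)(n - 4) / -6
  L_2(n) = (n + 1)(n - 1) / 15
Then q(n) = 1·L_0(n) + 7·L_1(n) + 61·L_2(n).
Expanding and collecting terms gives q(n) = 3n² + 3n + 1.
Evaluating at n = 0: q(0) = 1.

1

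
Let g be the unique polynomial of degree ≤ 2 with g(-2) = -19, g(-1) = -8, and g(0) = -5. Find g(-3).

Using the Lagrange interpolation formula with nodes -2, -1, 0:
  L_0(u) = (u + 1)u / 2
  L_1(u) = (u + 2)u / -1
  L_2(u) = (u + 2)(u + 1) / 2
Then g(u) = -19·L_0(u) - 8·L_1(u) - 5·L_2(u).
Expanding and collecting terms gives g(u) = -4u^2 - u - 5.
Evaluating at u = -3: g(-3) = -38.

-38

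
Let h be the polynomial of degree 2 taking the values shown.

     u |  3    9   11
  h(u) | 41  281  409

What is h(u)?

h(u) = 3u^2 + 4u + 2

Write h(u) = au^2 + bu + c. Substituting each data point gives a linear system:
  9a + 3b + c = 41
  81a + 9b + c = 281
  121a + 11b + c = 409
Solving the system yields a = 3, b = 4, c = 2.
So h(u) = 3u² + 4u + 2.
Check: h(11) = 409. ✓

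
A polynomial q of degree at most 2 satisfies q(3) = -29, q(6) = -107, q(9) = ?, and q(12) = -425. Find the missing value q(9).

-239

On equispaced nodes a degree-2 polynomial has vanishing third forward difference, so
  - q(3) + 3·q(6) - 3·q(9) + q(12) = 0.
Substituting the known values and solving for q(9):
  -3·q(9) = 717
  q(9) = -239.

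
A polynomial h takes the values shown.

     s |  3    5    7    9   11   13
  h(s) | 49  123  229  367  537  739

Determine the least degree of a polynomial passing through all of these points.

Forward differences of the values at s = 3, 5, 7, 9, 11, 13:
  h  : 49  123  229  367  537  739
  Δ  : 74  106  138  170  202
  Δ^2: 32  32  32  32
  Δ^3: 0  0  0
  Δ^4: 0  0
  Δ^5: 0
The second differences are constant (32) and nonzero, while all higher differences vanish, so the minimal degree is 2.

2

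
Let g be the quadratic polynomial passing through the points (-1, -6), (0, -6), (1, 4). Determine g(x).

Write g(x) = ax^2 + bx + c. Substituting each data point gives a linear system:
  a - b + c = -6
  c = -6
  a + b + c = 4
Solving the system yields a = 5, b = 5, c = -6.
So g(x) = 5x^2 + 5x - 6.
Check: g(-1) = -6. ✓

g(x) = 5x^2 + 5x - 6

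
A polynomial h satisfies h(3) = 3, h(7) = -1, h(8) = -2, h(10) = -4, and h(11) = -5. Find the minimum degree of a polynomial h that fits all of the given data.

Divided differences on the nodes 3, 7, 8, 10, 11:
  order 0: 3  -1  -2  -4  -5
  order 1: -1  -1  -1  -1
  order 2: 0  0  0
  order 3: 0  0
  order 4: 0
The order-1 divided differences are all -1 (nonzero) and every higher order vanishes, so the data lies on a polynomial of degree exactly 1.

1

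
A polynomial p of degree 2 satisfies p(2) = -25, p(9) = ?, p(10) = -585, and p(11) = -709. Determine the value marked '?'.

-473

The 3 known points determine the degree-2 polynomial uniquely.
Write p(x) = ax^2 + bx + c. Substituting each data point gives a linear system:
  4a + 2b + c = -25
  100a + 10b + c = -585
  121a + 11b + c = -709
Solving the system yields a = -6, b = 2, c = -5.
So p(x) = -6x^2 + 2x - 5.
Then p(9) = -473.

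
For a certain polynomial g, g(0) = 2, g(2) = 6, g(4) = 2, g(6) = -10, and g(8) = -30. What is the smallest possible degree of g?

Forward differences of the values at n = 0, 2, 4, 6, 8:
  g  : 2  6  2  -10  -30
  Δ  : 4  -4  -12  -20
  Δ^2: -8  -8  -8
  Δ^3: 0  0
  Δ^4: 0
The second differences are constant (-8) and nonzero, while all higher differences vanish, so the minimal degree is 2.

2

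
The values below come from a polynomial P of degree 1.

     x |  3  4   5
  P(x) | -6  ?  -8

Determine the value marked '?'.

The 2 known points determine the degree-1 polynomial uniquely.
Write P(x) = ax + b. Substituting each data point gives a linear system:
  3a + b = -6
  5a + b = -8
Solving the system yields a = -1, b = -3.
So P(x) = -x - 3.
Then P(4) = -7.

-7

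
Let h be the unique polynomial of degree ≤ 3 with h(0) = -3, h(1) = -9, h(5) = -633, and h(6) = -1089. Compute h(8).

Using the Lagrange interpolation formula with nodes 0, 1, 5, 6:
  L_0(x) = (x - 1)(x - 5)(x - 6) / -30
  L_1(x) = x(x - 5)(x - 6) / 20
  L_2(x) = x(x - 1)(x - 6) / -20
  L_3(x) = x(x - 1)(x - 5) / 30
Then h(x) = -3·L_0(x) - 9·L_1(x) - 633·L_2(x) - 1089·L_3(x).
Expanding and collecting terms gives h(x) = -5x³ - x - 3.
Evaluating at x = 8: h(8) = -2571.

-2571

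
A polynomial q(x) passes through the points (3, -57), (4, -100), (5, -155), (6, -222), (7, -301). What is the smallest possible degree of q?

Forward differences of the values at x = 3, 4, 5, 6, 7:
  q  : -57  -100  -155  -222  -301
  Δ  : -43  -55  -67  -79
  Δ^2: -12  -12  -12
  Δ^3: 0  0
  Δ^4: 0
The second differences are constant (-12) and nonzero, while all higher differences vanish, so the minimal degree is 2.

2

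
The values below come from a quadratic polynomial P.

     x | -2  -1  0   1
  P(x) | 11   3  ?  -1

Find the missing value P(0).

The 3 known points determine the degree-2 polynomial uniquely.
Write P(x) = ax^2 + bx + c. Substituting each data point gives a linear system:
  4a - 2b + c = 11
  a - b + c = 3
  a + b + c = -1
Solving the system yields a = 2, b = -2, c = -1.
So P(x) = 2x^2 - 2x - 1.
Then P(0) = -1.

-1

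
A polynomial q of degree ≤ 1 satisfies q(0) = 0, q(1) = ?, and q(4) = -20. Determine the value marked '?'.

-5

The 2 known points determine the degree-1 polynomial uniquely.
Write q(u) = au + b. Substituting each data point gives a linear system:
  b = 0
  4a + b = -20
Solving the system yields a = -5, b = 0.
So q(u) = -5u.
Then q(1) = -5.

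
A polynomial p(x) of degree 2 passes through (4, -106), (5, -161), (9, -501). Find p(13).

-1033

Using the Lagrange interpolation formula with nodes 4, 5, 9:
  L_0(x) = (x - 5)(x - 9) / 5
  L_1(x) = (x - 4)(x - 9) / -4
  L_2(x) = (x - 4)(x - 5) / 20
Then p(x) = -106·L_0(x) - 161·L_1(x) - 501·L_2(x).
Expanding and collecting terms gives p(x) = -6x² - x - 6.
Evaluating at x = 13: p(13) = -1033.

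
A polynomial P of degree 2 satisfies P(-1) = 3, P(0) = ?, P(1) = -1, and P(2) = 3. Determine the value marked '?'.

-1

On equispaced nodes a degree-2 polynomial has vanishing third forward difference, so
  - P(-1) + 3·P(0) - 3·P(1) + P(2) = 0.
Substituting the known values and solving for P(0):
  3·P(0) = -3
  P(0) = -1.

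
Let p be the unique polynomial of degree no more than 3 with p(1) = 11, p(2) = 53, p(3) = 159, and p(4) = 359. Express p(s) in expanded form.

Write p(s) = as^3 + bs^2 + cs + d. Substituting each data point gives a linear system:
  a + b + c + d = 11
  8a + 4b + 2c + d = 53
  27a + 9b + 3c + d = 159
  64a + 16b + 4c + d = 359
Solving the system yields a = 5, b = 2, c = 1, d = 3.
So p(s) = 5s³ + 2s² + s + 3.
Check: p(2) = 53. ✓

p(s) = 5s^3 + 2s^2 + s + 3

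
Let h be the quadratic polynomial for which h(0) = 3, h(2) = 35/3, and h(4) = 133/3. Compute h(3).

25

Write h(x) = ax^2 + bx + c. Substituting each data point gives a linear system:
  c = 3
  4a + 2b + c = 35/3
  16a + 4b + c = 133/3
Solving the system yields a = 3, b = -5/3, c = 3.
So h(x) = 3x^2 - (5/3)x + 3.
Then h(3) = 25.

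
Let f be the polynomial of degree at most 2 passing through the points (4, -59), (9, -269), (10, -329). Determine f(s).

f(s) = -3s^2 - 3s + 1

Write f(s) = as^2 + bs + c. Substituting each data point gives a linear system:
  16a + 4b + c = -59
  81a + 9b + c = -269
  100a + 10b + c = -329
Solving the system yields a = -3, b = -3, c = 1.
So f(s) = -3s^2 - 3s + 1.
Check: f(4) = -59. ✓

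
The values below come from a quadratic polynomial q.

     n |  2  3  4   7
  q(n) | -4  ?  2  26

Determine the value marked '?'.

-2

The 3 known points determine the degree-2 polynomial uniquely.
Write q(n) = an^2 + bn + c. Substituting each data point gives a linear system:
  4a + 2b + c = -4
  16a + 4b + c = 2
  49a + 7b + c = 26
Solving the system yields a = 1, b = -3, c = -2.
So q(n) = n² - 3n - 2.
Then q(3) = -2.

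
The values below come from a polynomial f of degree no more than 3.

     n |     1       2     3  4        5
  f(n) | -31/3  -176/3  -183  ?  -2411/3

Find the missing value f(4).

-1258/3

On equispaced nodes a degree-3 polynomial has vanishing fourth forward difference, so
  f(1) - 4·f(2) + 6·f(3) - 4·f(4) + f(5) = 0.
Substituting the known values and solving for f(4):
  -4·f(4) = 5032/3
  f(4) = -1258/3.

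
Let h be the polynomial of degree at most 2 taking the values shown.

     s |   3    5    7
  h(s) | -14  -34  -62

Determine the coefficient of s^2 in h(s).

-1

Write h(s) = as^2 + bs + c. Substituting each data point gives a linear system:
  9a + 3b + c = -14
  25a + 5b + c = -34
  49a + 7b + c = -62
Solving the system yields a = -1, b = -2, c = 1.
So h(s) = -s^2 - 2s + 1.
The leading coefficient is -1.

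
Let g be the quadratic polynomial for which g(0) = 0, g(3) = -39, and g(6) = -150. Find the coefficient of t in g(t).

Write g(t) = at^2 + bt + c. Substituting each data point gives a linear system:
  c = 0
  9a + 3b + c = -39
  36a + 6b + c = -150
Solving the system yields a = -4, b = -1, c = 0.
So g(t) = -4t^2 - t.
The coefficient of t is -1.

-1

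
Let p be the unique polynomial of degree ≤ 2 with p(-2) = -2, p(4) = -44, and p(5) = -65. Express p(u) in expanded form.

p(u) = -2u^2 - 3u

Write p(u) = au^2 + bu + c. Substituting each data point gives a linear system:
  4a - 2b + c = -2
  16a + 4b + c = -44
  25a + 5b + c = -65
Solving the system yields a = -2, b = -3, c = 0.
So p(u) = -2u^2 - 3u.
Check: p(5) = -65. ✓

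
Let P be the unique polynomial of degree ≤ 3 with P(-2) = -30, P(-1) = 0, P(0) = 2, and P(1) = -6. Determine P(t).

P(t) = 3t^3 - 5t^2 - 6t + 2

Write P(t) = at^3 + bt^2 + ct + d. Substituting each data point gives a linear system:
  -8a + 4b - 2c + d = -30
  -a + b - c + d = 0
  d = 2
  a + b + c + d = -6
Solving the system yields a = 3, b = -5, c = -6, d = 2.
So P(t) = 3t^3 - 5t^2 - 6t + 2.
Check: P(-1) = 0. ✓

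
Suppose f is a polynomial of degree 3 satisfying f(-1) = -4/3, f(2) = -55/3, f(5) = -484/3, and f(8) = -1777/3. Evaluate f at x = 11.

Forward differences of the values at x = -1, 2, 5, 8:
  f  : -4/3  -55/3  -484/3  -1777/3
  Δ  : -17  -143  -431
  Δ^2: -126  -288
  Δ^3: -162
The third differences are constant, confirming degree 3.
Interpolating (Newton forward form) and evaluating at x = 11 gives f(11) = -4420/3.

-4420/3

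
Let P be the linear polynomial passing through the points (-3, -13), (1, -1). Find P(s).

Write P(s) = as + b. Substituting each data point gives a linear system:
  -3a + b = -13
  a + b = -1
Solving the system yields a = 3, b = -4.
So P(s) = 3s - 4.
Check: P(-3) = -13. ✓

P(s) = 3s - 4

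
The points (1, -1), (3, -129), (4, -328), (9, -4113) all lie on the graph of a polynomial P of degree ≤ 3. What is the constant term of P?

0

Write P(n) = an^3 + bn^2 + cn + d. Substituting each data point gives a linear system:
  a + b + c + d = -1
  27a + 9b + 3c + d = -129
  64a + 16b + 4c + d = -328
  729a + 81b + 9c + d = -4113
Solving the system yields a = -6, b = 3, c = 2, d = 0.
So P(n) = -6n^3 + 3n^2 + 2n.
The constant term is 0.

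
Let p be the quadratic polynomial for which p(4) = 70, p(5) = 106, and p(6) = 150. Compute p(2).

22

Write p(n) = an^2 + bn + c. Substituting each data point gives a linear system:
  16a + 4b + c = 70
  25a + 5b + c = 106
  36a + 6b + c = 150
Solving the system yields a = 4, b = 0, c = 6.
So p(n) = 4n^2 + 6.
Then p(2) = 22.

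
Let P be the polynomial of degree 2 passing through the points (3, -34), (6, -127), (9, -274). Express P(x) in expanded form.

Write P(x) = ax^2 + bx + c. Substituting each data point gives a linear system:
  9a + 3b + c = -34
  36a + 6b + c = -127
  81a + 9b + c = -274
Solving the system yields a = -3, b = -4, c = 5.
So P(x) = -3x^2 - 4x + 5.
Check: P(6) = -127. ✓

P(x) = -3x^2 - 4x + 5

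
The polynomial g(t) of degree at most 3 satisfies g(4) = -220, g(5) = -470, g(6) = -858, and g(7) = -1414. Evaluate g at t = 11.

Forward differences of the values at t = 4, 5, 6, 7:
  g  : -220  -470  -858  -1414
  Δ  : -250  -388  -556
  Δ^2: -138  -168
  Δ^3: -30
The third differences are constant, confirming degree 3.
Interpolating (Newton forward form) and evaluating at t = 11 gives g(11) = -5918.

-5918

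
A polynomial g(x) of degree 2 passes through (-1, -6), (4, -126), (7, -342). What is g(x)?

g(x) = -6x^2 - 6x - 6

Write g(x) = ax^2 + bx + c. Substituting each data point gives a linear system:
  a - b + c = -6
  16a + 4b + c = -126
  49a + 7b + c = -342
Solving the system yields a = -6, b = -6, c = -6.
So g(x) = -6x^2 - 6x - 6.
Check: g(7) = -342. ✓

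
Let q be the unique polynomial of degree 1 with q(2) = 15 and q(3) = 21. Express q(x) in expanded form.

Write q(x) = ax + b. Substituting each data point gives a linear system:
  2a + b = 15
  3a + b = 21
Solving the system yields a = 6, b = 3.
So q(x) = 6x + 3.
Check: q(2) = 15. ✓

q(x) = 6x + 3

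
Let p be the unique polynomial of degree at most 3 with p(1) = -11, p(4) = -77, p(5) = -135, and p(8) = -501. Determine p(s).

Using the Lagrange interpolation formula with nodes 1, 4, 5, 8:
  L_0(s) = (s - 4)(s - 5)(s - 8) / -84
  L_1(s) = (s - 1)(s - 5)(s - 8) / 12
  L_2(s) = (s - 1)(s - 4)(s - 8) / -12
  L_3(s) = (s - 1)(s - 4)(s - 5) / 84
Then p(s) = -11·L_0(s) - 77·L_1(s) - 135·L_2(s) - 501·L_3(s).
Expanding and collecting terms gives p(s) = -s^3 + s^2 - 6s - 5.
Check: p(1) = -11. ✓

p(s) = -s^3 + s^2 - 6s - 5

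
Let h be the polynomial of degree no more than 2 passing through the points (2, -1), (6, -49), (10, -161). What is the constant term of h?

-1

Write h(u) = au^2 + bu + c. Substituting each data point gives a linear system:
  4a + 2b + c = -1
  36a + 6b + c = -49
  100a + 10b + c = -161
Solving the system yields a = -2, b = 4, c = -1.
So h(u) = -2u² + 4u - 1.
The constant term is -1.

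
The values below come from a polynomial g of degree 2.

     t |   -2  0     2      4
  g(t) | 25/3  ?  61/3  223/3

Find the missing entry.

On equispaced nodes a degree-2 polynomial has vanishing third forward difference, so
  - g(-2) + 3·g(0) - 3·g(2) + g(4) = 0.
Substituting the known values and solving for g(0):
  3·g(0) = -5
  g(0) = -5/3.

-5/3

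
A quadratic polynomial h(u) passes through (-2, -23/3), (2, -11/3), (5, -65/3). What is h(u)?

Write h(u) = au^2 + bu + c. Substituting each data point gives a linear system:
  4a - 2b + c = -23/3
  4a + 2b + c = -11/3
  25a + 5b + c = -65/3
Solving the system yields a = -1, b = 1, c = -5/3.
So h(u) = -u^2 + u - 5/3.
Check: h(2) = -11/3. ✓

h(u) = -u^2 + u - 5/3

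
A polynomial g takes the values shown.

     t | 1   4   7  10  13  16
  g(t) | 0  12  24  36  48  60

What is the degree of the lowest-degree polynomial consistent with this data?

1

Forward differences of the values at t = 1, 4, 7, 10, 13, 16:
  g  : 0  12  24  36  48  60
  Δ  : 12  12  12  12  12
  Δ^2: 0  0  0  0
  Δ^3: 0  0  0
  Δ^4: 0  0
  Δ^5: 0
The first differences are constant (12) and nonzero, while all higher differences vanish, so the minimal degree is 1.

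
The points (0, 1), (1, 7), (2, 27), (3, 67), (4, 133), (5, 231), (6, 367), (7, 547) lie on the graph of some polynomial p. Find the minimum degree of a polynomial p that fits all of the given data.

Forward differences of the values at s = 0, 1, 2, 3, 4, 5, 6, 7:
  p  : 1  7  27  67  133  231  367  547
  Δ  : 6  20  40  66  98  136  180
  Δ^2: 14  20  26  32  38  44
  Δ^3: 6  6  6  6  6
  Δ^4: 0  0  0  0
  Δ^5: 0  0  0
  Δ^6: 0  0
  Δ^7: 0
The third differences are constant (6) and nonzero, while all higher differences vanish, so the minimal degree is 3.

3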